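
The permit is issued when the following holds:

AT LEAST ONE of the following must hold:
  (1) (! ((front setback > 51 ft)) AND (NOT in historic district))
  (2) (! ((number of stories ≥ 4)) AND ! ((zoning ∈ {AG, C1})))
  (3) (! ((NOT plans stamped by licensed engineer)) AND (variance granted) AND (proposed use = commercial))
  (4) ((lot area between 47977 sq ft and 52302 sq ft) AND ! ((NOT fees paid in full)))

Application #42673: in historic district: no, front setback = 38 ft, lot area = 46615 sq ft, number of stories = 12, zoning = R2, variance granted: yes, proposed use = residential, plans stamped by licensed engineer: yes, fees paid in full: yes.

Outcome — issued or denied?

Atomic conditions:
  front setback > 51 ft: 38 > 51 is false
  NOT in historic district: no → true
  number of stories ≥ 4: 12 ≥ 4 is true
  zoning ∈ {AG, C1}: R2 is not in the set → false
  NOT plans stamped by licensed engineer: yes → false
  variance granted: yes → true
  proposed use = commercial: residential == commercial is false
  lot area between 47977 sq ft and 52302 sq ft: 46615 in [47977, 52302] is false
  NOT fees paid in full: yes → false
Combine:
[1.1] NOT false = true
[1] true AND true = true
[2.1] NOT true = false
[2.2] NOT false = true
[2] false AND true = false
[3.1] NOT false = true
[3] true AND true AND false = false
[4.2] NOT false = true
[4] false AND true = false
[root] true OR false OR false OR false = true
Overall: true → issued

Issued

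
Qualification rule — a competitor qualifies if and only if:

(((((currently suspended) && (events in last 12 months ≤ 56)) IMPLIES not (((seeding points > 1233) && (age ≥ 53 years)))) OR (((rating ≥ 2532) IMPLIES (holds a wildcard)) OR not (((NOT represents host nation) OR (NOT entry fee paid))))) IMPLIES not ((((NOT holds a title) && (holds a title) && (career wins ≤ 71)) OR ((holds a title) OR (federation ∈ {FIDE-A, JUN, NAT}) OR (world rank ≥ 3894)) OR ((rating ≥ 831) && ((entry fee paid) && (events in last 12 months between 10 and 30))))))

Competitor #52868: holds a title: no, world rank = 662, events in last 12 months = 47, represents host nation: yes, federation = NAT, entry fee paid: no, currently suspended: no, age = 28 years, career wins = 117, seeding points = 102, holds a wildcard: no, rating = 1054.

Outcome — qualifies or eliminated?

Eliminated

Atomic conditions:
  currently suspended: no → false
  events in last 12 months ≤ 56: 47 ≤ 56 is true
  seeding points > 1233: 102 > 1233 is false
  age ≥ 53 years: 28 ≥ 53 is false
  rating ≥ 2532: 1054 ≥ 2532 is false
  holds a wildcard: no → false
  NOT represents host nation: yes → false
  NOT entry fee paid: no → true
  NOT holds a title: no → true
  holds a title: no → false
  career wins ≤ 71: 117 ≤ 71 is false
  federation ∈ {FIDE-A, JUN, NAT}: NAT is in the set → true
  world rank ≥ 3894: 662 ≥ 3894 is false
  rating ≥ 831: 1054 ≥ 831 is true
  entry fee paid: no → false
  events in last 12 months between 10 and 30: 47 in [10, 30] is false
Combine:
[1.1.1] false AND true = false
[1.1.2.1] false AND false = false
[1.1.2] NOT false = true
[1.1] false → true (antecedent false ⇒ implication holds) = true
[1.2.1] false → false (antecedent false ⇒ implication holds) = true
[1.2.2.1] false OR true = true
[1.2.2] NOT true = false
[1.2] true OR false = true
[1] true OR true = true
[2.1.1] true AND false AND false = false
[2.1.2] false OR true OR false = true
[2.1.3.2] false AND false = false
[2.1.3] true AND false = false
[2.1] false OR true OR false = true
[2] NOT true = false
[root] true → false = false
Overall: false → eliminated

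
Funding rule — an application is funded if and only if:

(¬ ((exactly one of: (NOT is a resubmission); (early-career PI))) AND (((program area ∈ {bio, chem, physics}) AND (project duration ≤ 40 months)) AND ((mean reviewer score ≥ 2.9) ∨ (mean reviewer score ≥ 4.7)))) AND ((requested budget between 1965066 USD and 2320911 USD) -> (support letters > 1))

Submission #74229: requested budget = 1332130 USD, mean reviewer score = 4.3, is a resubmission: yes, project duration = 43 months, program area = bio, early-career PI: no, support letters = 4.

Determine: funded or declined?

Atomic conditions:
  NOT is a resubmission: yes → false
  early-career PI: no → false
  program area ∈ {bio, chem, physics}: bio is in the set → true
  project duration ≤ 40 months: 43 ≤ 40 is false
  mean reviewer score ≥ 2.9: 4.3 ≥ 2.9 is true
  mean reviewer score ≥ 4.7: 4.3 ≥ 4.7 is false
  requested budget between 1965066 USD and 2320911 USD: 1332130 in [1965066, 2320911] is false
  support letters > 1: 4 > 1 is true
Combine:
[1.1.1] exactly-one(false, false) = false
[1.1] NOT false = true
[1.2.1] true AND false = false
[1.2.2] true OR false = true
[1.2] false AND true = false
[1] true AND false = false
[2] false → true (antecedent false ⇒ implication holds) = true
[root] false AND true = false
Overall: false → declined

Declined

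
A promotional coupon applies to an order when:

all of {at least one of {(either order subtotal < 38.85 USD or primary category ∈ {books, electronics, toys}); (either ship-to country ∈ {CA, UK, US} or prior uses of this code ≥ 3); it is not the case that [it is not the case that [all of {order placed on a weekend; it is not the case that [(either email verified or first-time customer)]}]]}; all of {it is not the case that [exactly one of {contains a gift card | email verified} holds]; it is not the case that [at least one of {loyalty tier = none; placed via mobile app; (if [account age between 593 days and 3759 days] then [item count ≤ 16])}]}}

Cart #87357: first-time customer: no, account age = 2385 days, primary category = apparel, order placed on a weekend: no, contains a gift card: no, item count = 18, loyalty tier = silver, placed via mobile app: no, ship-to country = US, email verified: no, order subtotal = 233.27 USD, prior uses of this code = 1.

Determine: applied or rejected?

Atomic conditions:
  order subtotal < 38.85 USD: 233.27 < 38.85 is false
  primary category ∈ {books, electronics, toys}: apparel is not in the set → false
  ship-to country ∈ {CA, UK, US}: US is in the set → true
  prior uses of this code ≥ 3: 1 ≥ 3 is false
  order placed on a weekend: no → false
  email verified: no → false
  first-time customer: no → false
  contains a gift card: no → false
  loyalty tier = none: silver == none is false
  placed via mobile app: no → false
  account age between 593 days and 3759 days: 2385 in [593, 3759] is true
  item count ≤ 16: 18 ≤ 16 is false
Combine:
[1.1] false OR false = false
[1.2] true OR false = true
[1.3.1.1.2.1] false OR false = false
[1.3.1.1.2] NOT false = true
[1.3.1.1] false AND true = false
[1.3.1] NOT false = true
[1.3] NOT true = false
[1] false OR true OR false = true
[2.1.1] exactly-one(false, false) = false
[2.1] NOT false = true
[2.2.1.3] true → false = false
[2.2.1] false OR false OR false = false
[2.2] NOT false = true
[2] true AND true = true
[root] true AND true = true
Overall: true → applied

Applied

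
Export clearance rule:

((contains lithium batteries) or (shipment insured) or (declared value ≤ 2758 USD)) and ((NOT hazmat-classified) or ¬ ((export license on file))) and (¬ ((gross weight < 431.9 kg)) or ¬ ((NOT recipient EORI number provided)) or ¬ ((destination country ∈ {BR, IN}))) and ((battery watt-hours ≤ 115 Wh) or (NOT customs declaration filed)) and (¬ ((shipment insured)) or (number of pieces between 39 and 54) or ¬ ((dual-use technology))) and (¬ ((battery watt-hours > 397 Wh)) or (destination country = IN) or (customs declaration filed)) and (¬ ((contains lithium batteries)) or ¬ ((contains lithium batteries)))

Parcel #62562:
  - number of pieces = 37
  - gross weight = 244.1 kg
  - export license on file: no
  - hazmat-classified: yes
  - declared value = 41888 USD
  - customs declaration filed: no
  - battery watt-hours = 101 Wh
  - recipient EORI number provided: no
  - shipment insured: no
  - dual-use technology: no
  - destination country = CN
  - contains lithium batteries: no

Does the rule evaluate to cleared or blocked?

Atomic conditions:
  contains lithium batteries: no → false
  shipment insured: no → false
  declared value ≤ 2758 USD: 41888 ≤ 2758 is false
  NOT hazmat-classified: yes → false
  export license on file: no → false
  gross weight < 431.9 kg: 244.1 < 431.9 is true
  NOT recipient EORI number provided: no → true
  destination country ∈ {BR, IN}: CN is not in the set → false
  battery watt-hours ≤ 115 Wh: 101 ≤ 115 is true
  NOT customs declaration filed: no → true
  number of pieces between 39 and 54: 37 in [39, 54] is false
  dual-use technology: no → false
  battery watt-hours > 397 Wh: 101 > 397 is false
  destination country = IN: CN == IN is false
  customs declaration filed: no → false
Combine:
[1] false OR false OR false = false
[2.2] NOT false = true
[2] false OR true = true
[3.1] NOT true = false
[3.2] NOT true = false
[3.3] NOT false = true
[3] false OR false OR true = true
[4] true OR true = true
[5.1] NOT false = true
[5.3] NOT false = true
[5] true OR false OR true = true
[6.1] NOT false = true
[6] true OR false OR false = true
[7.1] NOT false = true
[7.2] NOT false = true
[7] true OR true = true
[root] false AND true AND true AND true AND true AND true AND true = false
Overall: false → blocked

Blocked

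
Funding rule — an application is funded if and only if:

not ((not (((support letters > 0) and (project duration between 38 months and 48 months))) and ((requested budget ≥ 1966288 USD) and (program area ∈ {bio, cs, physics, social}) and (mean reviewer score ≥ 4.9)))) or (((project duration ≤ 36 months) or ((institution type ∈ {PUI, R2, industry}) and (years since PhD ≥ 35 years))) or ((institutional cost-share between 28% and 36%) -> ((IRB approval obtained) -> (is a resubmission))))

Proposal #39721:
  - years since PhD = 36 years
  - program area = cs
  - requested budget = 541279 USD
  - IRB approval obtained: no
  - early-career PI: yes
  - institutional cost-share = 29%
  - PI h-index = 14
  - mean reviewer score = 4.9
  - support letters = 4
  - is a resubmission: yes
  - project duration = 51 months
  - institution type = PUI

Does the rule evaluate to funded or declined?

Funded

Atomic conditions:
  support letters > 0: 4 > 0 is true
  project duration between 38 months and 48 months: 51 in [38, 48] is false
  requested budget ≥ 1966288 USD: 541279 ≥ 1966288 is false
  program area ∈ {bio, cs, physics, social}: cs is in the set → true
  mean reviewer score ≥ 4.9: 4.9 ≥ 4.9 is true
  project duration ≤ 36 months: 51 ≤ 36 is false
  institution type ∈ {PUI, R2, industry}: PUI is in the set → true
  years since PhD ≥ 35 years: 36 ≥ 35 is true
  institutional cost-share between 28% and 36%: 29 in [28, 36] is true
  IRB approval obtained: no → false
  is a resubmission: yes → true
Combine:
[1.1.1.1] true AND false = false
[1.1.1] NOT false = true
[1.1.2] false AND true AND true = false
[1.1] true AND false = false
[1] NOT false = true
[2.1.2] true AND true = true
[2.1] false OR true = true
[2.2.2] false → true (antecedent false ⇒ implication holds) = true
[2.2] true → true = true
[2] true OR true = true
[root] true OR true = true
Overall: true → funded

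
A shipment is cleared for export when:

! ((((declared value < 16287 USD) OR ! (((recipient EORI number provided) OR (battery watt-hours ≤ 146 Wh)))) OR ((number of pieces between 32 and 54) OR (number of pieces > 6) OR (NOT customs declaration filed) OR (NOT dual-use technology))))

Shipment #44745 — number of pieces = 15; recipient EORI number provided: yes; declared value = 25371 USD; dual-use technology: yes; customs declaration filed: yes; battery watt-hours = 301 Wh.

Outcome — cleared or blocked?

Blocked

Atomic conditions:
  declared value < 16287 USD: 25371 < 16287 is false
  recipient EORI number provided: yes → true
  battery watt-hours ≤ 146 Wh: 301 ≤ 146 is false
  number of pieces between 32 and 54: 15 in [32, 54] is false
  number of pieces > 6: 15 > 6 is true
  NOT customs declaration filed: yes → false
  NOT dual-use technology: yes → false
Combine:
[1.1.2.1] true OR false = true
[1.1.2] NOT true = false
[1.1] false OR false = false
[1.2] false OR true OR false OR false = true
[1] false OR true = true
[root] NOT true = false
Overall: false → blocked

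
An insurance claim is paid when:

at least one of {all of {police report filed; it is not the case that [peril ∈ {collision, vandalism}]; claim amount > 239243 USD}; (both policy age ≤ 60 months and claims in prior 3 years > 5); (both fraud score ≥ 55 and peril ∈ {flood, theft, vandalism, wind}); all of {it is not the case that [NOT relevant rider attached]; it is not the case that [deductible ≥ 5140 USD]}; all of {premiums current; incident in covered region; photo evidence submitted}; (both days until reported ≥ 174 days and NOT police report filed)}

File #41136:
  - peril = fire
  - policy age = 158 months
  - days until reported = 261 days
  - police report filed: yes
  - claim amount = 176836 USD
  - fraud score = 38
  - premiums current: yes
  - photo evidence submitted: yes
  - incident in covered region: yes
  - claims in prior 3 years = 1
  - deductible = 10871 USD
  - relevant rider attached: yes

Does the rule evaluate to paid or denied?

Paid

Atomic conditions:
  police report filed: yes → true
  peril ∈ {collision, vandalism}: fire is not in the set → false
  claim amount > 239243 USD: 176836 > 239243 is false
  policy age ≤ 60 months: 158 ≤ 60 is false
  claims in prior 3 years > 5: 1 > 5 is false
  fraud score ≥ 55: 38 ≥ 55 is false
  peril ∈ {flood, theft, vandalism, wind}: fire is not in the set → false
  NOT relevant rider attached: yes → false
  deductible ≥ 5140 USD: 10871 ≥ 5140 is true
  premiums current: yes → true
  incident in covered region: yes → true
  photo evidence submitted: yes → true
  days until reported ≥ 174 days: 261 ≥ 174 is true
  NOT police report filed: yes → false
Combine:
[1.2] NOT false = true
[1] true AND true AND false = false
[2] false AND false = false
[3] false AND false = false
[4.1] NOT false = true
[4.2] NOT true = false
[4] true AND false = false
[5] true AND true AND true = true
[6] true AND false = false
[root] false OR false OR false OR false OR true OR false = true
Overall: true → paid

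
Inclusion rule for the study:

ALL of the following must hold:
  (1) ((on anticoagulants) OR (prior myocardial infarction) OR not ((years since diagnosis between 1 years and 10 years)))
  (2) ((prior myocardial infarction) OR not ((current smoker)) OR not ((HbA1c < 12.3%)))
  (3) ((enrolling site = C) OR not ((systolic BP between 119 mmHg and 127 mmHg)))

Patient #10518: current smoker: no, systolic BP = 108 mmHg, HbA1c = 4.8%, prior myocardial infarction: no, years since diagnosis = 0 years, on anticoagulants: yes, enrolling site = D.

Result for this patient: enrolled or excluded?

Atomic conditions:
  on anticoagulants: yes → true
  prior myocardial infarction: no → false
  years since diagnosis between 1 years and 10 years: 0 in [1, 10] is false
  current smoker: no → false
  HbA1c < 12.3%: 4.8 < 12.3 is true
  enrolling site = C: D == C is false
  systolic BP between 119 mmHg and 127 mmHg: 108 in [119, 127] is false
Combine:
[1.3] NOT false = true
[1] true OR false OR true = true
[2.2] NOT false = true
[2.3] NOT true = false
[2] false OR true OR false = true
[3.2] NOT false = true
[3] false OR true = true
[root] true AND true AND true = true
Overall: true → enrolled

Enrolled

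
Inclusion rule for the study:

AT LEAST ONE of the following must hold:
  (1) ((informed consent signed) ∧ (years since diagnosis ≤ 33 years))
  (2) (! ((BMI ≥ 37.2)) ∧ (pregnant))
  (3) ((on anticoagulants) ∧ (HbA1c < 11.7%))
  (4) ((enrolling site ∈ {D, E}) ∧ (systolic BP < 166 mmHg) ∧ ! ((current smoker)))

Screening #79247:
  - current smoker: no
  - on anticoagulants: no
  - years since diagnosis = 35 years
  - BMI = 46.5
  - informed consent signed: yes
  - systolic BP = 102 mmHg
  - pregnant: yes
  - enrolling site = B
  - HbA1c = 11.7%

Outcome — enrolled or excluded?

Excluded

Atomic conditions:
  informed consent signed: yes → true
  years since diagnosis ≤ 33 years: 35 ≤ 33 is false
  BMI ≥ 37.2: 46.5 ≥ 37.2 is true
  pregnant: yes → true
  on anticoagulants: no → false
  HbA1c < 11.7%: 11.7 < 11.7 is false
  enrolling site ∈ {D, E}: B is not in the set → false
  systolic BP < 166 mmHg: 102 < 166 is true
  current smoker: no → false
Combine:
[1] true AND false = false
[2.1] NOT true = false
[2] false AND true = false
[3] false AND false = false
[4.3] NOT false = true
[4] false AND true AND true = false
[root] false OR false OR false OR false = false
Overall: false → excluded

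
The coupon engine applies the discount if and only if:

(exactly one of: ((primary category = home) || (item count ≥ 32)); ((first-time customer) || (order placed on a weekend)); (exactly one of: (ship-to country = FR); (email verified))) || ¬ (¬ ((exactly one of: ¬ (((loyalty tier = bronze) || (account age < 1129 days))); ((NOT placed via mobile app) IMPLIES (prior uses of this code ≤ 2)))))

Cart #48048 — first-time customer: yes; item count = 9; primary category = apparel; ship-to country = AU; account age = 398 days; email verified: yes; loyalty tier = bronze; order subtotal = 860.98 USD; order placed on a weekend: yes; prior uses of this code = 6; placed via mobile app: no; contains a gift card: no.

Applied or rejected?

Rejected

Atomic conditions:
  primary category = home: apparel == home is false
  item count ≥ 32: 9 ≥ 32 is false
  first-time customer: yes → true
  order placed on a weekend: yes → true
  ship-to country = FR: AU == FR is false
  email verified: yes → true
  loyalty tier = bronze: bronze == bronze is true
  account age < 1129 days: 398 < 1129 is true
  NOT placed via mobile app: no → true
  prior uses of this code ≤ 2: 6 ≤ 2 is false
Combine:
[1.1] false OR false = false
[1.2] true OR true = true
[1.3] exactly-one(false, true) = true
[1] exactly-one(false, true, true) = false
[2.1.1.1.1] true OR true = true
[2.1.1.1] NOT true = false
[2.1.1.2] true → false = false
[2.1.1] exactly-one(false, false) = false
[2.1] NOT false = true
[2] NOT true = false
[root] false OR false = false
Overall: false → rejected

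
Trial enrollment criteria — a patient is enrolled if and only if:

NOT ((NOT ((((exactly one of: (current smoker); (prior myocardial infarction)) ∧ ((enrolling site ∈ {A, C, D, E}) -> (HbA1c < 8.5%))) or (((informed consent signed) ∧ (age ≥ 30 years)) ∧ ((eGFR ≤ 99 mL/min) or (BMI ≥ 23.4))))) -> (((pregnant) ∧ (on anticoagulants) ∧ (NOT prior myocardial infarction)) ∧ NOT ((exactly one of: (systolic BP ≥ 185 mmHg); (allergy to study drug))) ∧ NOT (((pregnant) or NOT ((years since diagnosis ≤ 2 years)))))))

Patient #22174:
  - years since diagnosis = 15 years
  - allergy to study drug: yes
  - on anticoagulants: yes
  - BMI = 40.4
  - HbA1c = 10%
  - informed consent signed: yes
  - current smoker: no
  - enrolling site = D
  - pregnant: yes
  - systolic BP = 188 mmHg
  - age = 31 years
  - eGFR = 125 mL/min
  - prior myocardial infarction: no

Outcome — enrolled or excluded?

Atomic conditions:
  current smoker: no → false
  prior myocardial infarction: no → false
  enrolling site ∈ {A, C, D, E}: D is in the set → true
  HbA1c < 8.5%: 10 < 8.5 is false
  informed consent signed: yes → true
  age ≥ 30 years: 31 ≥ 30 is true
  eGFR ≤ 99 mL/min: 125 ≤ 99 is false
  BMI ≥ 23.4: 40.4 ≥ 23.4 is true
  pregnant: yes → true
  on anticoagulants: yes → true
  NOT prior myocardial infarction: no → true
  systolic BP ≥ 185 mmHg: 188 ≥ 185 is true
  allergy to study drug: yes → true
  years since diagnosis ≤ 2 years: 15 ≤ 2 is false
Combine:
[1.1.1.1.1] exactly-one(false, false) = false
[1.1.1.1.2] true → false = false
[1.1.1.1] false AND false = false
[1.1.1.2.1] true AND true = true
[1.1.1.2.2] false OR true = true
[1.1.1.2] true AND true = true
[1.1.1] false OR true = true
[1.1] NOT true = false
[1.2.1] true AND true AND true = true
[1.2.2.1] exactly-one(true, true) = false
[1.2.2] NOT false = true
[1.2.3.1.2] NOT false = true
[1.2.3.1] true OR true = true
[1.2.3] NOT true = false
[1.2] true AND true AND false = false
[1] false → false (antecedent false ⇒ implication holds) = true
[root] NOT true = false
Overall: false → excluded

Excluded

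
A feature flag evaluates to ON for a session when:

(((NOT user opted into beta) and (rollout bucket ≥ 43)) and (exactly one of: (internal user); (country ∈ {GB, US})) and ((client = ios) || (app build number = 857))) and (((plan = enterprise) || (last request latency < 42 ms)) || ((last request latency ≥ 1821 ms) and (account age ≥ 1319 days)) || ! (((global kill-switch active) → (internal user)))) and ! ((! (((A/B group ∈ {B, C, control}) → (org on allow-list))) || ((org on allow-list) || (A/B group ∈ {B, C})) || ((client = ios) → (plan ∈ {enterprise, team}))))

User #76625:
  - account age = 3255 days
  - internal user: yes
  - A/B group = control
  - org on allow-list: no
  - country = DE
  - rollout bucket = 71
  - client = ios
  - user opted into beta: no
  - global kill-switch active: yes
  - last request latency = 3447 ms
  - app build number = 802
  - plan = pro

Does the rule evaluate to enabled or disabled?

Disabled

Atomic conditions:
  NOT user opted into beta: no → true
  rollout bucket ≥ 43: 71 ≥ 43 is true
  internal user: yes → true
  country ∈ {GB, US}: DE is not in the set → false
  client = ios: ios == ios is true
  app build number = 857: 802 == 857 is false
  plan = enterprise: pro == enterprise is false
  last request latency < 42 ms: 3447 < 42 is false
  last request latency ≥ 1821 ms: 3447 ≥ 1821 is true
  account age ≥ 1319 days: 3255 ≥ 1319 is true
  global kill-switch active: yes → true
  A/B group ∈ {B, C, control}: control is in the set → true
  org on allow-list: no → false
  A/B group ∈ {B, C}: control is not in the set → false
  plan ∈ {enterprise, team}: pro is not in the set → false
Combine:
[1.1] true AND true = true
[1.2] exactly-one(true, false) = true
[1.3] true OR false = true
[1] true AND true AND true = true
[2.1] false OR false = false
[2.2] true AND true = true
[2.3.1] true → true = true
[2.3] NOT true = false
[2] false OR true OR false = true
[3.1.1.1] true → false = false
[3.1.1] NOT false = true
[3.1.2] false OR false = false
[3.1.3] true → false = false
[3.1] true OR false OR false = true
[3] NOT true = false
[root] true AND true AND false = false
Overall: false → disabled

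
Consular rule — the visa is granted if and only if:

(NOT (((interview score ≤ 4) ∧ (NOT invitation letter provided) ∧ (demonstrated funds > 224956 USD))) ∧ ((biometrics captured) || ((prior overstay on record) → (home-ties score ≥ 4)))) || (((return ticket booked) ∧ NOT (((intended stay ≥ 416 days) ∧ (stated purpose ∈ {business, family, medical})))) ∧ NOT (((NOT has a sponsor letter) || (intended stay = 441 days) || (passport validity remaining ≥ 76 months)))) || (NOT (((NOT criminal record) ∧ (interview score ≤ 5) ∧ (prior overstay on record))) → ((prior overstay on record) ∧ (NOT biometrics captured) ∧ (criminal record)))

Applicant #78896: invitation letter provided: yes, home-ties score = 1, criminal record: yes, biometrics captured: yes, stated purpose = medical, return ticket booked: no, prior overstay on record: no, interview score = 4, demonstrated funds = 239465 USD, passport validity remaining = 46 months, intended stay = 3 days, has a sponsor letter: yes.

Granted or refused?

Granted

Atomic conditions:
  interview score ≤ 4: 4 ≤ 4 is true
  NOT invitation letter provided: yes → false
  demonstrated funds > 224956 USD: 239465 > 224956 is true
  biometrics captured: yes → true
  prior overstay on record: no → false
  home-ties score ≥ 4: 1 ≥ 4 is false
  return ticket booked: no → false
  intended stay ≥ 416 days: 3 ≥ 416 is false
  stated purpose ∈ {business, family, medical}: medical is in the set → true
  NOT has a sponsor letter: yes → false
  intended stay = 441 days: 3 == 441 is false
  passport validity remaining ≥ 76 months: 46 ≥ 76 is false
  NOT criminal record: yes → false
  interview score ≤ 5: 4 ≤ 5 is true
  NOT biometrics captured: yes → false
  criminal record: yes → true
Combine:
[1.1.1] true AND false AND true = false
[1.1] NOT false = true
[1.2.2] false → false (antecedent false ⇒ implication holds) = true
[1.2] true OR true = true
[1] true AND true = true
[2.1.2.1] false AND true = false
[2.1.2] NOT false = true
[2.1] false AND true = false
[2.2.1] false OR false OR false = false
[2.2] NOT false = true
[2] false AND true = false
[3.1.1] false AND true AND false = false
[3.1] NOT false = true
[3.2] false AND false AND true = false
[3] true → false = false
[root] true OR false OR false = true
Overall: true → granted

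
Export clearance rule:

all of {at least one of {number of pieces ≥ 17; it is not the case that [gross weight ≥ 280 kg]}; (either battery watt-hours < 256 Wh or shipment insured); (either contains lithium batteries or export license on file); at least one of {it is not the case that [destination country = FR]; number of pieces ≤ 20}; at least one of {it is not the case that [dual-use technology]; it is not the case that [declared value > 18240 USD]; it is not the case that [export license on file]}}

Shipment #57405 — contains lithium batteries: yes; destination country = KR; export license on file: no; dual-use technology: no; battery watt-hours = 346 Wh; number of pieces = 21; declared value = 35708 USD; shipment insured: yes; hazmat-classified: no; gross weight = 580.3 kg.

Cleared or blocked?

Atomic conditions:
  number of pieces ≥ 17: 21 ≥ 17 is true
  gross weight ≥ 280 kg: 580.3 ≥ 280 is true
  battery watt-hours < 256 Wh: 346 < 256 is false
  shipment insured: yes → true
  contains lithium batteries: yes → true
  export license on file: no → false
  destination country = FR: KR == FR is false
  number of pieces ≤ 20: 21 ≤ 20 is false
  dual-use technology: no → false
  declared value > 18240 USD: 35708 > 18240 is true
Combine:
[1.2] NOT true = false
[1] true OR false = true
[2] false OR true = true
[3] true OR false = true
[4.1] NOT false = true
[4] true OR false = true
[5.1] NOT false = true
[5.2] NOT true = false
[5.3] NOT false = true
[5] true OR false OR true = true
[root] true AND true AND true AND true AND true = true
Overall: true → cleared

Cleared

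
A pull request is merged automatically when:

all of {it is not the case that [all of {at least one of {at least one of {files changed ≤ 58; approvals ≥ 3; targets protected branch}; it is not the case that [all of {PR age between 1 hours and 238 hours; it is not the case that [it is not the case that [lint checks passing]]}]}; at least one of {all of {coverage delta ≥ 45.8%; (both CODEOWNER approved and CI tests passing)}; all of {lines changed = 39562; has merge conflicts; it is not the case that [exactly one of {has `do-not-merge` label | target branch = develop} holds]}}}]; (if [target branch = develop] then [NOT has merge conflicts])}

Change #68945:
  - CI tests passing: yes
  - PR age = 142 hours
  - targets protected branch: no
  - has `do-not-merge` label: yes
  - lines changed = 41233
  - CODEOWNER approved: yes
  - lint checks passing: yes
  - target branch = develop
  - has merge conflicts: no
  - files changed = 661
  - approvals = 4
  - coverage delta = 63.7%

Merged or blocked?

Atomic conditions:
  files changed ≤ 58: 661 ≤ 58 is false
  approvals ≥ 3: 4 ≥ 3 is true
  targets protected branch: no → false
  PR age between 1 hours and 238 hours: 142 in [1, 238] is true
  lint checks passing: yes → true
  coverage delta ≥ 45.8%: 63.7 ≥ 45.8 is true
  CODEOWNER approved: yes → true
  CI tests passing: yes → true
  lines changed = 39562: 41233 == 39562 is false
  has merge conflicts: no → false
  has `do-not-merge` label: yes → true
  target branch = develop: develop == develop is true
  NOT has merge conflicts: no → true
Combine:
[1.1.1.1] false OR true OR false = true
[1.1.1.2.1.2.1] NOT true = false
[1.1.1.2.1.2] NOT false = true
[1.1.1.2.1] true AND true = true
[1.1.1.2] NOT true = false
[1.1.1] true OR false = true
[1.1.2.1.2] true AND true = true
[1.1.2.1] true AND true = true
[1.1.2.2.3.1] exactly-one(true, true) = false
[1.1.2.2.3] NOT false = true
[1.1.2.2] false AND false AND true = false
[1.1.2] true OR false = true
[1.1] true AND true = true
[1] NOT true = false
[2] true → true = true
[root] false AND true = false
Overall: false → blocked

Blocked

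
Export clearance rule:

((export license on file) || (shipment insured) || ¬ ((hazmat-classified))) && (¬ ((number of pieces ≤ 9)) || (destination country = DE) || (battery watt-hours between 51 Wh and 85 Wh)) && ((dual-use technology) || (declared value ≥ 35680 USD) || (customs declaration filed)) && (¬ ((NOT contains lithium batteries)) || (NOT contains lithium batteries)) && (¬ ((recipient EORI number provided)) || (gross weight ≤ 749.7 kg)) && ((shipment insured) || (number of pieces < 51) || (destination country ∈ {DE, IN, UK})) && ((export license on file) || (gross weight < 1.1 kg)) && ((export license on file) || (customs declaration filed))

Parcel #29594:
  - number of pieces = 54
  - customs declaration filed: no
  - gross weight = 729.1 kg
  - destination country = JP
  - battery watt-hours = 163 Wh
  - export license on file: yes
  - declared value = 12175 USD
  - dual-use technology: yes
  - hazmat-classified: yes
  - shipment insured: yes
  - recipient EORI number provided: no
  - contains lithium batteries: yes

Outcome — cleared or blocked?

Cleared

Atomic conditions:
  export license on file: yes → true
  shipment insured: yes → true
  hazmat-classified: yes → true
  number of pieces ≤ 9: 54 ≤ 9 is false
  destination country = DE: JP == DE is false
  battery watt-hours between 51 Wh and 85 Wh: 163 in [51, 85] is false
  dual-use technology: yes → true
  declared value ≥ 35680 USD: 12175 ≥ 35680 is false
  customs declaration filed: no → false
  NOT contains lithium batteries: yes → false
  recipient EORI number provided: no → false
  gross weight ≤ 749.7 kg: 729.1 ≤ 749.7 is true
  number of pieces < 51: 54 < 51 is false
  destination country ∈ {DE, IN, UK}: JP is not in the set → false
  gross weight < 1.1 kg: 729.1 < 1.1 is false
Combine:
[1.3] NOT true = false
[1] true OR true OR false = true
[2.1] NOT false = true
[2] true OR false OR false = true
[3] true OR false OR false = true
[4.1] NOT false = true
[4] true OR false = true
[5.1] NOT false = true
[5] true OR true = true
[6] true OR false OR false = true
[7] true OR false = true
[8] true OR false = true
[root] true AND true AND true AND true AND true AND true AND true AND true = true
Overall: true → cleared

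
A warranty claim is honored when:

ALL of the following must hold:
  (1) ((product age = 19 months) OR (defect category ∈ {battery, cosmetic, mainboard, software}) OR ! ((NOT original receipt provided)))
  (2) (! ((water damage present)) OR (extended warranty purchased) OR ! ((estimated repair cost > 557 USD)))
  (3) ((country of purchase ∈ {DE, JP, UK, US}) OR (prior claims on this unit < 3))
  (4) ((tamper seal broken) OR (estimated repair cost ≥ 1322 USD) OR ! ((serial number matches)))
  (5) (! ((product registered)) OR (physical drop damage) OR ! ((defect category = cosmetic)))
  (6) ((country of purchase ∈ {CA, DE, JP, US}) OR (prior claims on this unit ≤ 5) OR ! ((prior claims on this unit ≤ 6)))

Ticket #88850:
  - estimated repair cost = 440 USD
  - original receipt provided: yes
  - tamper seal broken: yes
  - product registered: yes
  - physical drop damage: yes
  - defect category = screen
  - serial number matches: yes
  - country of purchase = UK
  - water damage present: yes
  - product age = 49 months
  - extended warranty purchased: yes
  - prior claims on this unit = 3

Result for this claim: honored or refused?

Honored

Atomic conditions:
  product age = 19 months: 49 == 19 is false
  defect category ∈ {battery, cosmetic, mainboard, software}: screen is not in the set → false
  NOT original receipt provided: yes → false
  water damage present: yes → true
  extended warranty purchased: yes → true
  estimated repair cost > 557 USD: 440 > 557 is false
  country of purchase ∈ {DE, JP, UK, US}: UK is in the set → true
  prior claims on this unit < 3: 3 < 3 is false
  tamper seal broken: yes → true
  estimated repair cost ≥ 1322 USD: 440 ≥ 1322 is false
  serial number matches: yes → true
  product registered: yes → true
  physical drop damage: yes → true
  defect category = cosmetic: screen == cosmetic is false
  country of purchase ∈ {CA, DE, JP, US}: UK is not in the set → false
  prior claims on this unit ≤ 5: 3 ≤ 5 is true
  prior claims on this unit ≤ 6: 3 ≤ 6 is true
Combine:
[1.3] NOT false = true
[1] false OR false OR true = true
[2.1] NOT true = false
[2.3] NOT false = true
[2] false OR true OR true = true
[3] true OR false = true
[4.3] NOT true = false
[4] true OR false OR false = true
[5.1] NOT true = false
[5.3] NOT false = true
[5] false OR true OR true = true
[6.3] NOT true = false
[6] false OR true OR false = true
[root] true AND true AND true AND true AND true AND true = true
Overall: true → honored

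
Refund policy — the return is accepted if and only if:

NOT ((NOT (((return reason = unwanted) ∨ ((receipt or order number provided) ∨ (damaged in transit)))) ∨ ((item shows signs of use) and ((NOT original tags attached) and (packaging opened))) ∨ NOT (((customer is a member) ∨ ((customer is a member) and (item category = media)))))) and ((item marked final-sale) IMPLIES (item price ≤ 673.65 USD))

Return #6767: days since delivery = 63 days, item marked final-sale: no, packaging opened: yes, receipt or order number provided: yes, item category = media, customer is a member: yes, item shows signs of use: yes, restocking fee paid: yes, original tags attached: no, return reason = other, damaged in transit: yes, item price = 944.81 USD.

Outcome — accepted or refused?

Refused

Atomic conditions:
  return reason = unwanted: other == unwanted is false
  receipt or order number provided: yes → true
  damaged in transit: yes → true
  item shows signs of use: yes → true
  NOT original tags attached: no → true
  packaging opened: yes → true
  customer is a member: yes → true
  item category = media: media == media is true
  item marked final-sale: no → false
  item price ≤ 673.65 USD: 944.81 ≤ 673.65 is false
Combine:
[1.1.1.1.2] true OR true = true
[1.1.1.1] false OR true = true
[1.1.1] NOT true = false
[1.1.2.2] true AND true = true
[1.1.2] true AND true = true
[1.1.3.1.2] true AND true = true
[1.1.3.1] true OR true = true
[1.1.3] NOT true = false
[1.1] false OR true OR false = true
[1] NOT true = false
[2] false → false (antecedent false ⇒ implication holds) = true
[root] false AND true = false
Overall: false → refused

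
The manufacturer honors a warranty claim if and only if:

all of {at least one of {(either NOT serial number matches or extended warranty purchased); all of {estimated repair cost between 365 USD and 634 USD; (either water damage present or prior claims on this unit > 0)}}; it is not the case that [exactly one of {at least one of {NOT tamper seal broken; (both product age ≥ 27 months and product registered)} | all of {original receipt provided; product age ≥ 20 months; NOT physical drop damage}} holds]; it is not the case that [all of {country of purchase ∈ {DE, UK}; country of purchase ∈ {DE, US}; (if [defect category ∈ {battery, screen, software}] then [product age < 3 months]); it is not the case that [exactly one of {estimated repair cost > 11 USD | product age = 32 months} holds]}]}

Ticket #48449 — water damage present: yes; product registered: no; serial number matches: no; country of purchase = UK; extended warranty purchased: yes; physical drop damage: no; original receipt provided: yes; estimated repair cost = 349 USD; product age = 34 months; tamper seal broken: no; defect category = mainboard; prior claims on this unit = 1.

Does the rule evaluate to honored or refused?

Honored

Atomic conditions:
  NOT serial number matches: no → true
  extended warranty purchased: yes → true
  estimated repair cost between 365 USD and 634 USD: 349 in [365, 634] is false
  water damage present: yes → true
  prior claims on this unit > 0: 1 > 0 is true
  NOT tamper seal broken: no → true
  product age ≥ 27 months: 34 ≥ 27 is true
  product registered: no → false
  original receipt provided: yes → true
  product age ≥ 20 months: 34 ≥ 20 is true
  NOT physical drop damage: no → true
  country of purchase ∈ {DE, UK}: UK is in the set → true
  country of purchase ∈ {DE, US}: UK is not in the set → false
  defect category ∈ {battery, screen, software}: mainboard is not in the set → false
  product age < 3 months: 34 < 3 is false
  estimated repair cost > 11 USD: 349 > 11 is true
  product age = 32 months: 34 == 32 is false
Combine:
[1.1] true OR true = true
[1.2.2] true OR true = true
[1.2] false AND true = false
[1] true OR false = true
[2.1.1.2] true AND false = false
[2.1.1] true OR false = true
[2.1.2] true AND true AND true = true
[2.1] exactly-one(true, true) = false
[2] NOT false = true
[3.1.3] false → false (antecedent false ⇒ implication holds) = true
[3.1.4.1] exactly-one(true, false) = true
[3.1.4] NOT true = false
[3.1] true AND false AND true AND false = false
[3] NOT false = true
[root] true AND true AND true = true
Overall: true → honored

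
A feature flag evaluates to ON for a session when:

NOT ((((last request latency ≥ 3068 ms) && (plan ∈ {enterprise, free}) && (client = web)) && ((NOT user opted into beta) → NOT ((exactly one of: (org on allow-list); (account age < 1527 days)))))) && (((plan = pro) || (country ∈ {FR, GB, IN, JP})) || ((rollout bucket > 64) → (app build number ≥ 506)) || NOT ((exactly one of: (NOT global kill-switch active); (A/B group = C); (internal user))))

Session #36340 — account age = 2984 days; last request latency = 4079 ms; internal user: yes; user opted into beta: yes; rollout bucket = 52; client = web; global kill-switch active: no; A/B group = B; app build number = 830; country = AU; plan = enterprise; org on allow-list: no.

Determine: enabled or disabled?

Atomic conditions:
  last request latency ≥ 3068 ms: 4079 ≥ 3068 is true
  plan ∈ {enterprise, free}: enterprise is in the set → true
  client = web: web == web is true
  NOT user opted into beta: yes → false
  org on allow-list: no → false
  account age < 1527 days: 2984 < 1527 is false
  plan = pro: enterprise == pro is false
  country ∈ {FR, GB, IN, JP}: AU is not in the set → false
  rollout bucket > 64: 52 > 64 is false
  app build number ≥ 506: 830 ≥ 506 is true
  NOT global kill-switch active: no → true
  A/B group = C: B == C is false
  internal user: yes → true
Combine:
[1.1.1] true AND true AND true = true
[1.1.2.2.1] exactly-one(false, false) = false
[1.1.2.2] NOT false = true
[1.1.2] false → true (antecedent false ⇒ implication holds) = true
[1.1] true AND true = true
[1] NOT true = false
[2.1] false OR false = false
[2.2] false → true (antecedent false ⇒ implication holds) = true
[2.3.1] exactly-one(true, false, true) = false
[2.3] NOT false = true
[2] false OR true OR true = true
[root] false AND true = false
Overall: false → disabled

Disabled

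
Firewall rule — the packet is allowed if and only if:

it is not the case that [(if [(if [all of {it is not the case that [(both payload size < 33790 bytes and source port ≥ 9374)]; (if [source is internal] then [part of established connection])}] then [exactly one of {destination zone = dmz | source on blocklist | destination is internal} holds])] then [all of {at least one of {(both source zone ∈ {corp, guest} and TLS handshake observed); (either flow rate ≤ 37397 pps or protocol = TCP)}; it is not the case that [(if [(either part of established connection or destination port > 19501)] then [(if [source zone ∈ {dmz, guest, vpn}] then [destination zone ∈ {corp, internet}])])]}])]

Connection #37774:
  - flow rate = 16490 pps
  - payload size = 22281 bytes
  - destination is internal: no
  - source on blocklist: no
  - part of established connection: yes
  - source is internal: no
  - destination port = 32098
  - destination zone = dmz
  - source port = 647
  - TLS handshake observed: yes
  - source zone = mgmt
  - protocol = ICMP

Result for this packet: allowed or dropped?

Atomic conditions:
  payload size < 33790 bytes: 22281 < 33790 is true
  source port ≥ 9374: 647 ≥ 9374 is false
  source is internal: no → false
  part of established connection: yes → true
  destination zone = dmz: dmz == dmz is true
  source on blocklist: no → false
  destination is internal: no → false
  source zone ∈ {corp, guest}: mgmt is not in the set → false
  TLS handshake observed: yes → true
  flow rate ≤ 37397 pps: 16490 ≤ 37397 is true
  protocol = TCP: ICMP == TCP is false
  destination port > 19501: 32098 > 19501 is true
  source zone ∈ {dmz, guest, vpn}: mgmt is not in the set → false
  destination zone ∈ {corp, internet}: dmz is not in the set → false
Combine:
[1.1.1.1.1] true AND false = false
[1.1.1.1] NOT false = true
[1.1.1.2] false → true (antecedent false ⇒ implication holds) = true
[1.1.1] true AND true = true
[1.1.2] exactly-one(true, false, false) = true
[1.1] true → true = true
[1.2.1.1] false AND true = false
[1.2.1.2] true OR false = true
[1.2.1] false OR true = true
[1.2.2.1.1] true OR true = true
[1.2.2.1.2] false → false (antecedent false ⇒ implication holds) = true
[1.2.2.1] true → true = true
[1.2.2] NOT true = false
[1.2] true AND false = false
[1] true → false = false
[root] NOT false = true
Overall: true → allowed

Allowed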